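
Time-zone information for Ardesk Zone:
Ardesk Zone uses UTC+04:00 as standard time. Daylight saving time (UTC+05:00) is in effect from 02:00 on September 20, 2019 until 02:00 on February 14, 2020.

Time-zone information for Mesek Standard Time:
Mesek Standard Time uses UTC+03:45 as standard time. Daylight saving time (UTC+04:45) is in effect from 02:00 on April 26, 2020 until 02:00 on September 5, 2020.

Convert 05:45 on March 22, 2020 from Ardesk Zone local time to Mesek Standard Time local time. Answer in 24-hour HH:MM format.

05:30

March 22, 2020 is outside the daylight-saving period (20 September 2019 – 14 February 2020), so Ardesk Zone is on standard time, UTC+04:00.
05:45 Ardesk Zone − 4h = 01:45 UTC.
At the standard offset (UTC+03:45), 01:45 UTC + 3h45m = 05:30 Mesek Standard Time standard time.
The standard-time date in Mesek Standard Time, March 22, 2020, is outside the daylight-saving period (26 April – 5 September), so Mesek Standard Time is on standard time, UTC+03:45.
01:45 UTC + 3h45m = 05:30 Mesek Standard Time.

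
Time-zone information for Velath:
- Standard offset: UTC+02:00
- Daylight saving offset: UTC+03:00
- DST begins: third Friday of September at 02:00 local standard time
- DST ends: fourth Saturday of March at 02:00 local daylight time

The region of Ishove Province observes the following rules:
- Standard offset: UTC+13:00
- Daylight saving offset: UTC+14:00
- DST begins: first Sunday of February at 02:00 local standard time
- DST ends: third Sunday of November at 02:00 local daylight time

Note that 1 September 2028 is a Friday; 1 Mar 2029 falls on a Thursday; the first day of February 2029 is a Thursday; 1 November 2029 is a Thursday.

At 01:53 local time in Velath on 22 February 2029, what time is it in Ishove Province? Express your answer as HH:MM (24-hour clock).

12:53

1 September 2028 is a Friday, so the first Friday is September 1 and the third is September 15.
1 March 2029 is a Thursday, so the first Saturday is March 3 and the fourth is March 24.
22 February 2029 falls between 15 September 2028 and 24 March 2029, so daylight saving is in effect and Velath is at UTC+03:00.
01:53 Velath − 3h = 22:53 UTC (rolling into the previous day, 21 February 2029).
1 February 2029 is a Thursday, so the first Sunday is February 4.
1 November 2029 is a Thursday, so the first Sunday is November 4 and the third is November 18.
At the standard offset (UTC+13:00), 22:53 UTC + 13h = 11:53 Ishove Province standard time (rolling into the next day, 22 February 2029).
The standard-time date in Ishove Province, 22 February 2029, lies within the daylight-saving period (4 February – 18 November), so Ishove Province is on daylight time, UTC+14:00.
22:53 UTC + 14h = 12:53 Ishove Province (rolling into the next day, 22 February 2029).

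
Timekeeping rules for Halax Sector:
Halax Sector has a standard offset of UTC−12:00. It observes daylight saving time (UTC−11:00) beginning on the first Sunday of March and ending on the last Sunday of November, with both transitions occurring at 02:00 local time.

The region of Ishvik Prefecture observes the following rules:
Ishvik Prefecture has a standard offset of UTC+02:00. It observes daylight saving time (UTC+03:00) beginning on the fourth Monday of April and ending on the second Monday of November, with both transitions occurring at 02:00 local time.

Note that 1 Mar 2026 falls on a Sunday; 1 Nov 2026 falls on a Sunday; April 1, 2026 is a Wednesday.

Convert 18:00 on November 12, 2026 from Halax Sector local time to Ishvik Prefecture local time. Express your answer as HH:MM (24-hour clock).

07:00

1 March 2026 is a Sunday, so the first Sunday is March 1.
1 November 2026 is a Sunday, so Sundays fall on 1, 8, 15, 22, 29; the last is November 29.
November 12, 2026 falls between 1 March and 29 November, so daylight saving is in effect and Halax Sector is at UTC−11:00.
18:00 Halax Sector + 11h = 05:00 UTC (rolling into the next day, 13 November 2026).
1 April 2026 is a Wednesday, so the first Monday is April 6 and the fourth is April 27.
1 November 2026 is a Sunday, so the first Monday is November 2 and the second is November 9.
At the standard offset (UTC+02:00), 05:00 UTC + 2h = 07:00 Ishvik Prefecture standard time.
The standard-time date in Ishvik Prefecture, November 13, 2026, does not fall between 27 April and 9 November, so daylight saving is not in effect and Ishvik Prefecture is at UTC+02:00.
05:00 UTC + 2h = 07:00 Ishvik Prefecture.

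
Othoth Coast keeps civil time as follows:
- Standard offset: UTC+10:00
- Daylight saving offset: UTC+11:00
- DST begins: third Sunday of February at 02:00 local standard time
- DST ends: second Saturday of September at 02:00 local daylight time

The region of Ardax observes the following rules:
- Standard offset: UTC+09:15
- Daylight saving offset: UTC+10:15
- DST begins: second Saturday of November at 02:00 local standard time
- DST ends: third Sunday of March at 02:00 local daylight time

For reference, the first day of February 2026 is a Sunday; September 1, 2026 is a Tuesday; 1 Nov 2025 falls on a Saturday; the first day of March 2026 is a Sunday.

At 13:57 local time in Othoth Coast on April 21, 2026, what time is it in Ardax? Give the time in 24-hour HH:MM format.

1 February 2026 is a Sunday, so the first Sunday is February 1 and the third is February 15.
1 September 2026 is a Tuesday, so the first Saturday is September 5 and the second is September 12.
April 21, 2026 falls between 15 February and 12 September, so daylight saving is in effect and Othoth Coast is at UTC+11:00.
13:57 Othoth Coast − 11h = 02:57 UTC.
1 November 2025 is a Saturday, so the first Saturday is November 1 and the second is November 8.
1 March 2026 is a Sunday, so the first Sunday is March 1 and the third is March 15.
At the standard offset (UTC+09:15), 02:57 UTC + 9h15m = 12:12 Ardax standard time.
Daylight saving runs 8 November 2025 – 15 March 2026; the standard-time date in Ardax, April 21, 2026, is outside that window, so Ardax is on standard time at UTC+09:15.
02:57 UTC + 9h15m = 12:12 Ardax.

12:12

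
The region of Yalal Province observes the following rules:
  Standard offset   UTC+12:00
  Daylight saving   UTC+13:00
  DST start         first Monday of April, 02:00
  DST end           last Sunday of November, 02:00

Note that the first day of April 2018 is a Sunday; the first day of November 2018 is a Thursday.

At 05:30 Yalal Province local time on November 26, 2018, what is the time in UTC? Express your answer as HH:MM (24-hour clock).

1 April 2018 is a Sunday, so the first Monday is April 2.
1 November 2018 is a Thursday, so Sundays fall on 4, 11, 18, 25; the last is November 25.
Daylight saving runs 2 April – 25 November; November 26, 2018 is outside that window, so Yalal Province is on standard time at UTC+12:00.
05:30 local − 12h = 17:30 UTC (rolling into the previous day, 25 November 2018).

17:30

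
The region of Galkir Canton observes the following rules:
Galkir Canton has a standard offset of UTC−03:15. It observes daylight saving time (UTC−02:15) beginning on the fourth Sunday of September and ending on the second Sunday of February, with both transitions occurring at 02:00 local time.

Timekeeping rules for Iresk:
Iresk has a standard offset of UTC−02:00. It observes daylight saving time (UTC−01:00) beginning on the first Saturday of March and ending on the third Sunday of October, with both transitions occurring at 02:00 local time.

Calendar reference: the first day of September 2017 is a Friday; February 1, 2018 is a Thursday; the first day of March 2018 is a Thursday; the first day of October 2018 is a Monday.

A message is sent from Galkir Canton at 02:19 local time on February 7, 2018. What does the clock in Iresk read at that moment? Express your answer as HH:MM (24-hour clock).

1 September 2017 is a Friday, so the first Sunday is September 3 and the fourth is September 24.
1 February 2018 is a Thursday, so the first Sunday is February 4 and the second is February 11.
Daylight saving runs 24 September 2017 – 11 February 2018; February 7, 2018 is inside that window, so Galkir Canton is at UTC−02:15.
02:19 Galkir Canton + 2h15m = 04:34 UTC.
1 March 2018 is a Thursday, so the first Saturday is March 3.
1 October 2018 is a Monday, so the first Sunday is October 7 and the third is October 21.
At the standard offset (UTC−02:00), 04:34 UTC − 2h = 02:34 Iresk standard time.
The standard-time date in Iresk, February 7, 2018, does not fall between 3 March and 21 October, so daylight saving is not in effect and Iresk is at UTC−02:00.
04:34 UTC − 2h = 02:34 Iresk.

02:34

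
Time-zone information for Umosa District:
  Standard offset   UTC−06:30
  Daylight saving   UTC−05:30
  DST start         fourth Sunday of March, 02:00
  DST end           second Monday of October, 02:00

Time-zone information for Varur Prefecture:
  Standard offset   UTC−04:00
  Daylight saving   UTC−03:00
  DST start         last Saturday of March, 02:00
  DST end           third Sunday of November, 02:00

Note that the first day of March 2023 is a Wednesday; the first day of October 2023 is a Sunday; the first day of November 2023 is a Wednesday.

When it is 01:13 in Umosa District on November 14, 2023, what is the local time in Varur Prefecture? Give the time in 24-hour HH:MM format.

1 March 2023 is a Wednesday, so the first Sunday is March 5 and the fourth is March 26.
1 October 2023 is a Sunday, so the first Monday is October 2 and the second is October 9.
November 14, 2023 does not fall between 26 March and 9 October, so daylight saving is not in effect and Umosa District is at UTC−06:30.
01:13 Umosa District + 6h30m = 07:43 UTC.
1 March 2023 is a Wednesday, so Saturdays fall on 4, 11, 18, 25; the last is March 25.
1 November 2023 is a Wednesday, so the first Sunday is November 5 and the third is November 19.
At the standard offset (UTC−04:00), 07:43 UTC − 4h = 03:43 Varur Prefecture standard time.
The standard-time date in Varur Prefecture, November 14, 2023, lies within the daylight-saving period (25 March – 19 November), so Varur Prefecture is on daylight time, UTC−03:00.
07:43 UTC − 3h = 04:43 Varur Prefecture.

04:43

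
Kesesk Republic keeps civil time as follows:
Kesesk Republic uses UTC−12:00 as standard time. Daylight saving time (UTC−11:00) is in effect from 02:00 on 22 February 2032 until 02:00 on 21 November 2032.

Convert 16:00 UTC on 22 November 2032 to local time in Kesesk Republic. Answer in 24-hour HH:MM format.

At the standard offset (UTC−12:00), 16:00 UTC − 12h = 04:00 Kesesk Republic standard time.
The standard-time date in Kesesk Republic, 22 November 2032, is outside the daylight-saving period (22 February – 21 November), so Kesesk Republic is on standard time, UTC−12:00.
16:00 UTC − 12h = 04:00 local.

04:00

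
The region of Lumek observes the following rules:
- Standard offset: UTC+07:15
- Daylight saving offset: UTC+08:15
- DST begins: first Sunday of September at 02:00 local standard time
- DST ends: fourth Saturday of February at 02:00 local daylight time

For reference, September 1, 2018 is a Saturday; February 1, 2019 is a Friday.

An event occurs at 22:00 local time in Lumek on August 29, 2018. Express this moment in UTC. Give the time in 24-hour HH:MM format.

1 September 2018 is a Saturday, so the first Sunday is September 2.
1 February 2019 is a Friday, so the first Saturday is February 2 and the fourth is February 23.
August 29, 2018 does not fall between 2 September 2018 and 23 February 2019, so daylight saving is not in effect and Lumek is at UTC+07:15.
22:00 local − 7h15m = 14:45 UTC.

14:45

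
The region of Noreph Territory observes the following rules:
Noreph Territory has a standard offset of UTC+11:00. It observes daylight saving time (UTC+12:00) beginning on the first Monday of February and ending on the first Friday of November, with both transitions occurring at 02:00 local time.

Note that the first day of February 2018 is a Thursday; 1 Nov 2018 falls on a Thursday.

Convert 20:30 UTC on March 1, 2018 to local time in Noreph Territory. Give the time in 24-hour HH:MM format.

1 February 2018 is a Thursday, so the first Monday is February 5.
1 November 2018 is a Thursday, so the first Friday is November 2.
At the standard offset (UTC+11:00), 20:30 UTC + 11h = 07:30 Noreph Territory standard time (rolling into the next day, 2 March 2018).
Daylight saving runs 5 February – 2 November; the standard-time date in Noreph Territory, March 2, 2018, is inside that window, so Noreph Territory is at UTC+12:00.
20:30 UTC + 12h = 08:30 local (rolling into the next day, 2 March 2018).

08:30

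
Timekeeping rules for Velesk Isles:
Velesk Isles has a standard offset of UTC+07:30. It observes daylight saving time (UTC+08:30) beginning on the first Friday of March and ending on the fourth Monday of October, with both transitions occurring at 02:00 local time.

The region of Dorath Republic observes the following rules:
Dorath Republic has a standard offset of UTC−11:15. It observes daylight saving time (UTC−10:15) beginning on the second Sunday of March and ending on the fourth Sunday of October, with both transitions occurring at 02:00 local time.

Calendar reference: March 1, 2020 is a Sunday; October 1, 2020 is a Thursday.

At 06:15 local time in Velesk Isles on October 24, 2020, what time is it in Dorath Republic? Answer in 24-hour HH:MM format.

1 March 2020 is a Sunday, so the first Friday is March 6.
1 October 2020 is a Thursday, so the first Monday is October 5 and the fourth is October 26.
Daylight saving runs 6 March – 26 October; October 24, 2020 is inside that window, so Velesk Isles is at UTC+08:30.
06:15 Velesk Isles − 8h30m = 21:45 UTC (rolling into the previous day, 23 October 2020).
1 March 2020 is a Sunday, so the first Sunday is March 1 and the second is March 8.
1 October 2020 is a Thursday, so the first Sunday is October 4 and the fourth is October 25.
At the standard offset (UTC−11:15), 21:45 UTC − 11h15m = 10:30 Dorath Republic standard time.
The standard-time date in Dorath Republic, October 23, 2020, falls between 8 March and 25 October, so daylight saving is in effect and Dorath Republic is at UTC−10:15.
21:45 UTC − 10h15m = 11:30 Dorath Republic.

11:30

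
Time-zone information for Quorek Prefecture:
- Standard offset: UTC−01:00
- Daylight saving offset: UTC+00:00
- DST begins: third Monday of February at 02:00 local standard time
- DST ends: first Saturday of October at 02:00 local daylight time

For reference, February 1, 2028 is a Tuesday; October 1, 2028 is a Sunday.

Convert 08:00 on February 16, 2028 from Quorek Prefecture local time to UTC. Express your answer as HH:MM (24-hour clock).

1 February 2028 is a Tuesday, so the first Monday is February 7 and the third is February 21.
1 October 2028 is a Sunday, so the first Saturday is October 7.
February 16, 2028 does not fall between 21 February and 7 October, so daylight saving is not in effect and Quorek Prefecture is at UTC−01:00.
08:00 local + 1h = 09:00 UTC.

09:00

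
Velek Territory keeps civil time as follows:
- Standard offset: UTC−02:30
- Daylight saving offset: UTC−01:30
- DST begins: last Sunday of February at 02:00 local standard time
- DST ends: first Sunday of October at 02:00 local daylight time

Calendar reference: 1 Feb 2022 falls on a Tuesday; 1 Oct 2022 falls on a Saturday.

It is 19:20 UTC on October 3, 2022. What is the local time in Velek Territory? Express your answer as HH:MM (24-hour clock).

16:50

1 February 2022 is a Tuesday, so Sundays fall on 6, 13, 20, 27; the last is February 27.
1 October 2022 is a Saturday, so the first Sunday is October 2.
At the standard offset (UTC−02:30), 19:20 UTC − 2h30m = 16:50 Velek Territory standard time.
Daylight saving runs 27 February – 2 October; the standard-time date in Velek Territory, October 3, 2022, is outside that window, so Velek Territory is on standard time at UTC−02:30.
19:20 UTC − 2h30m = 16:50 local.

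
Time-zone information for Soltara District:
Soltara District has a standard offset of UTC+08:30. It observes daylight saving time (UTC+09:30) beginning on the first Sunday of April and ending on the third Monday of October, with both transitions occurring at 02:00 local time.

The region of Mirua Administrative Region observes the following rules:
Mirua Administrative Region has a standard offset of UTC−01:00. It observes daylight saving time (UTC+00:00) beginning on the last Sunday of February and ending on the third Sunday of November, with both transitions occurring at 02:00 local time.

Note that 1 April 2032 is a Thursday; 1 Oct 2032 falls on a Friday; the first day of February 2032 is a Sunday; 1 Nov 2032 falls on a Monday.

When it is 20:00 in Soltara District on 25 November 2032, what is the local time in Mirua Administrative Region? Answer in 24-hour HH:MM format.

1 April 2032 is a Thursday, so the first Sunday is April 4.
1 October 2032 is a Friday, so the first Monday is October 4 and the third is October 18.
25 November 2032 is outside the daylight-saving period (4 April – 18 October), so Soltara District is on standard time, UTC+08:30.
20:00 Soltara District − 8h30m = 11:30 UTC.
1 February 2032 is a Sunday, so Sundays fall on 1, 8, 15, 22, 29; the last is February 29.
1 November 2032 is a Monday, so the first Sunday is November 7 and the third is November 21.
At the standard offset (UTC−01:00), 11:30 UTC − 1h = 10:30 Mirua Administrative Region standard time.
The standard-time date in Mirua Administrative Region, 25 November 2032, does not fall between 29 February and 21 November, so daylight saving is not in effect and Mirua Administrative Region is at UTC−01:00.
11:30 UTC − 1h = 10:30 Mirua Administrative Region.

10:30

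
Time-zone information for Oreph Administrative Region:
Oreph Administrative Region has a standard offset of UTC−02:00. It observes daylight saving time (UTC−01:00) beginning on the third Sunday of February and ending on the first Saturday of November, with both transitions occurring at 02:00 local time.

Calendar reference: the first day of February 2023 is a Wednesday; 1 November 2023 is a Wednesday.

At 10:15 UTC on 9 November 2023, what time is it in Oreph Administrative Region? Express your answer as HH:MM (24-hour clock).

1 February 2023 is a Wednesday, so the first Sunday is February 5 and the third is February 19.
1 November 2023 is a Wednesday, so the first Saturday is November 4.
At the standard offset (UTC−02:00), 10:15 UTC − 2h = 08:15 Oreph Administrative Region standard time.
The standard-time date in Oreph Administrative Region, 9 November 2023, is outside the daylight-saving period (19 February – 4 November), so Oreph Administrative Region is on standard time, UTC−02:00.
10:15 UTC − 2h = 08:15 local.

08:15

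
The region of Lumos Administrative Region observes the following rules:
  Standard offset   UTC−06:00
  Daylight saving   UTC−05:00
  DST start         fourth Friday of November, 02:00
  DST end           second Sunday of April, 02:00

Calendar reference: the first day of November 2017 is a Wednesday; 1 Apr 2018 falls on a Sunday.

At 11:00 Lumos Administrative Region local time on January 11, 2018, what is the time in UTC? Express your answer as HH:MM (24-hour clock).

16:00

1 November 2017 is a Wednesday, so the first Friday is November 3 and the fourth is November 24.
1 April 2018 is a Sunday, so the first Sunday is April 1 and the second is April 8.
Daylight saving runs 24 November 2017 – 8 April 2018; January 11, 2018 is inside that window, so Lumos Administrative Region is at UTC−05:00.
11:00 local + 5h = 16:00 UTC.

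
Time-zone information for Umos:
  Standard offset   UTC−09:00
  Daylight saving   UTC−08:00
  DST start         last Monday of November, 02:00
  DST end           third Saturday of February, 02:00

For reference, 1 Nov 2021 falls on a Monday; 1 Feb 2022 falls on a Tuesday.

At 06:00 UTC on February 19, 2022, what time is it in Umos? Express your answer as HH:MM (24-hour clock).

22:00

1 November 2021 is a Monday, so Mondays fall on 1, 8, 15, 22, 29; the last is November 29.
1 February 2022 is a Tuesday, so the first Saturday is February 5 and the third is February 19.
At the standard offset (UTC−09:00), 06:00 UTC − 9h = 21:00 Umos standard time (rolling into the previous day, 18 February 2022).
The standard-time date in Umos, February 18, 2022, falls between 29 November 2021 and 19 February 2022, so daylight saving is in effect and Umos is at UTC−08:00.
06:00 UTC − 8h = 22:00 local (rolling into the previous day, 18 February 2022).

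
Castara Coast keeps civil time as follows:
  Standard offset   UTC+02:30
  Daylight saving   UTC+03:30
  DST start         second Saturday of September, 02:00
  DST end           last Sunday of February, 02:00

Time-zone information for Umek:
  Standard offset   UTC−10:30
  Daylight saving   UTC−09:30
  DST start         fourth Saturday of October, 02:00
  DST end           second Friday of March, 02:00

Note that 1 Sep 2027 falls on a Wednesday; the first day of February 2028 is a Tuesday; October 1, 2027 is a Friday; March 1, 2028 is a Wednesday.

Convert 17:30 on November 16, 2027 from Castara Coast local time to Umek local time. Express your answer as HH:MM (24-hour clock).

04:30

1 September 2027 is a Wednesday, so the first Saturday is September 4 and the second is September 11.
1 February 2028 is a Tuesday, so Sundays fall on 6, 13, 20, 27; the last is February 27.
November 16, 2027 falls between 11 September 2027 and 27 February 2028, so daylight saving is in effect and Castara Coast is at UTC+03:30.
17:30 Castara Coast − 3h30m = 14:00 UTC.
1 October 2027 is a Friday, so the first Saturday is October 2 and the fourth is October 23.
1 March 2028 is a Wednesday, so the first Friday is March 3 and the second is March 10.
At the standard offset (UTC−10:30), 14:00 UTC − 10h30m = 03:30 Umek standard time.
The standard-time date in Umek, November 16, 2027, lies within the daylight-saving period (23 October 2027 – 10 March 2028), so Umek is on daylight time, UTC−09:30.
14:00 UTC − 9h30m = 04:30 Umek.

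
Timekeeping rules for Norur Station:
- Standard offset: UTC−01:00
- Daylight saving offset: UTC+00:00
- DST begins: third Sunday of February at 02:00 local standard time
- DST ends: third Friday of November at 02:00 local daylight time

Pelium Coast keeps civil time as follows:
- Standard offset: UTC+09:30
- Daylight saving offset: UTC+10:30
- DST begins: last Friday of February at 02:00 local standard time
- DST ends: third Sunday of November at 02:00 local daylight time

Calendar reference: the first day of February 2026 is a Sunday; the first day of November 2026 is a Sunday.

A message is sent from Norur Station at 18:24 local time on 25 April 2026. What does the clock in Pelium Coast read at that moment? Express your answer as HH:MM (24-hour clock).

04:54

1 February 2026 is a Sunday, so the first Sunday is February 1 and the third is February 15.
1 November 2026 is a Sunday, so the first Friday is November 6 and the third is November 20.
25 April 2026 falls between 15 February and 20 November, so daylight saving is in effect and Norur Station is at UTC+00:00.
18:24 Norur Station − 0h = 18:24 UTC.
1 February 2026 is a Sunday, so Fridays fall on 6, 13, 20, 27; the last is February 27.
1 November 2026 is a Sunday, so the first Sunday is November 1 and the third is November 15.
At the standard offset (UTC+09:30), 18:24 UTC + 9h30m = 03:54 Pelium Coast standard time (rolling into the next day, 26 April 2026).
The standard-time date in Pelium Coast, 26 April 2026, lies within the daylight-saving period (27 February – 15 November), so Pelium Coast is on daylight time, UTC+10:30.
18:24 UTC + 10h30m = 04:54 Pelium Coast (rolling into the next day, 26 April 2026).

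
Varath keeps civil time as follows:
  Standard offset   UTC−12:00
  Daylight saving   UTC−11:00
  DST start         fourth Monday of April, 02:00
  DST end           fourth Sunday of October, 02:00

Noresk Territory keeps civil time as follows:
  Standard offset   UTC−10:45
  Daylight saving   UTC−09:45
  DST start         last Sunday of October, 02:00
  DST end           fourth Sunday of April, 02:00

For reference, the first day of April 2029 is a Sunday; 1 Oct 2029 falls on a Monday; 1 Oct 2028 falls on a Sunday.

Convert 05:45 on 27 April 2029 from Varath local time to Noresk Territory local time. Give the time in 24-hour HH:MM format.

06:00

1 April 2029 is a Sunday, so the first Monday is April 2 and the fourth is April 23.
1 October 2029 is a Monday, so the first Sunday is October 7 and the fourth is October 28.
Daylight saving runs 23 April – 28 October; 27 April 2029 is inside that window, so Varath is at UTC−11:00.
05:45 Varath + 11h = 16:45 UTC.
1 October 2028 is a Sunday, so Sundays fall on 1, 8, 15, 22, 29; the last is October 29.
1 April 2029 is a Sunday, so the first Sunday is April 1 and the fourth is April 22.
At the standard offset (UTC−10:45), 16:45 UTC − 10h45m = 06:00 Noresk Territory standard time.
Daylight saving runs 29 October 2028 – 22 April 2029; the standard-time date in Noresk Territory, 27 April 2029, is outside that window, so Noresk Territory is on standard time at UTC−10:45.
16:45 UTC − 10h45m = 06:00 Noresk Territory.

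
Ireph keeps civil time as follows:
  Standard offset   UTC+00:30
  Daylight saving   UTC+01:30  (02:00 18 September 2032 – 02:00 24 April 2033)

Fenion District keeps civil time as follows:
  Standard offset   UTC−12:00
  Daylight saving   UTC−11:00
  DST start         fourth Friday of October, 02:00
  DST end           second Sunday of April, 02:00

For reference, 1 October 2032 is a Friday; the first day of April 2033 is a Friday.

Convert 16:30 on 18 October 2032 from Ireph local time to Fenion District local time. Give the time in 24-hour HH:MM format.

03:00

Daylight saving runs 18 September 2032 – 24 April 2033; 18 October 2032 is inside that window, so Ireph is at UTC+01:30.
16:30 Ireph − 1h30m = 15:00 UTC.
1 October 2032 is a Friday, so the first Friday is October 1 and the fourth is October 22.
1 April 2033 is a Friday, so the first Sunday is April 3 and the second is April 10.
At the standard offset (UTC−12:00), 15:00 UTC − 12h = 03:00 Fenion District standard time.
The standard-time date in Fenion District, 18 October 2032, does not fall between 22 October 2032 and 10 April 2033, so daylight saving is not in effect and Fenion District is at UTC−12:00.
15:00 UTC − 12h = 03:00 Fenion District.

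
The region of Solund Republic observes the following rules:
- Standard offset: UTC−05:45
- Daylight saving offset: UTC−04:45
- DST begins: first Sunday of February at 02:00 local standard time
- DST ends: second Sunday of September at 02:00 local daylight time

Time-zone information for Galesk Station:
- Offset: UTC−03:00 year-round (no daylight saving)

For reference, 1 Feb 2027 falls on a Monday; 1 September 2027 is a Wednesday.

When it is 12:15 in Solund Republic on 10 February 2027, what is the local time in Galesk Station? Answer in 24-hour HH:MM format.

14:00

1 February 2027 is a Monday, so the first Sunday is February 7.
1 September 2027 is a Wednesday, so the first Sunday is September 5 and the second is September 12.
10 February 2027 lies within the daylight-saving period (7 February – 12 September), so Solund Republic is on daylight time, UTC−04:45.
12:15 Solund Republic + 4h45m = 17:00 UTC.
Galesk Station has no daylight saving, so its offset is UTC−03:00 year-round.
17:00 UTC − 3h = 14:00 Galesk Station.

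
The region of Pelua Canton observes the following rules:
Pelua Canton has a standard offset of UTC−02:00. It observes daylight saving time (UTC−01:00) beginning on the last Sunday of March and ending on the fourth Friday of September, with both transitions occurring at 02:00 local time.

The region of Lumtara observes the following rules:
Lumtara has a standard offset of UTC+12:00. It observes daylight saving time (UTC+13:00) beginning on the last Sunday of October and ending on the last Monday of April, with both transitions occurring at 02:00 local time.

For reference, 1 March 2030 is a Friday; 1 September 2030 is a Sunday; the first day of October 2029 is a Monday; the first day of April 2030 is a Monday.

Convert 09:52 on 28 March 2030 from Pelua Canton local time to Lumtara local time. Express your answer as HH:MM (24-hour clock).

00:52

1 March 2030 is a Friday, so Sundays fall on 3, 10, 17, 24, 31; the last is March 31.
1 September 2030 is a Sunday, so the first Friday is September 6 and the fourth is September 27.
28 March 2030 does not fall between 31 March and 27 September, so daylight saving is not in effect and Pelua Canton is at UTC−02:00.
09:52 Pelua Canton + 2h = 11:52 UTC.
1 October 2029 is a Monday, so Sundays fall on 7, 14, 21, 28; the last is October 28.
1 April 2030 is a Monday, so Mondays fall on 1, 8, 15, 22, 29; the last is April 29.
At the standard offset (UTC+12:00), 11:52 UTC + 12h = 23:52 Lumtara standard time.
The standard-time date in Lumtara, 28 March 2030, lies within the daylight-saving period (28 October 2029 – 29 April 2030), so Lumtara is on daylight time, UTC+13:00.
11:52 UTC + 13h = 00:52 Lumtara (rolling into the next day, 29 March 2030).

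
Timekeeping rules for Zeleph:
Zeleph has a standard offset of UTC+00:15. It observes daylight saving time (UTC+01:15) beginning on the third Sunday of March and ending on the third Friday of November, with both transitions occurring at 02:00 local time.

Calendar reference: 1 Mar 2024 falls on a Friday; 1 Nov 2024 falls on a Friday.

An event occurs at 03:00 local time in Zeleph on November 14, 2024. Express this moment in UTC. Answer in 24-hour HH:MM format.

1 March 2024 is a Friday, so the first Sunday is March 3 and the third is March 17.
1 November 2024 is a Friday, so the first Friday is November 1 and the third is November 15.
Daylight saving runs 17 March – 15 November; November 14, 2024 is inside that window, so Zeleph is at UTC+01:15.
03:00 local − 1h15m = 01:45 UTC.

01:45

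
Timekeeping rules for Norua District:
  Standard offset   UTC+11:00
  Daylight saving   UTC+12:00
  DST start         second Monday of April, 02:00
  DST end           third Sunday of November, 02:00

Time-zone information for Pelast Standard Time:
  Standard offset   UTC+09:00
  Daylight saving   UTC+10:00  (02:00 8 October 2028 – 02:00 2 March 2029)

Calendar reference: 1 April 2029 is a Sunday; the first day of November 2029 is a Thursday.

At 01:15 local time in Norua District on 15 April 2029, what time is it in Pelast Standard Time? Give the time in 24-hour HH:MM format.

1 April 2029 is a Sunday, so the first Monday is April 2 and the second is April 9.
1 November 2029 is a Thursday, so the first Sunday is November 4 and the third is November 18.
15 April 2029 falls between 9 April and 18 November, so daylight saving is in effect and Norua District is at UTC+12:00.
01:15 Norua District − 12h = 13:15 UTC (rolling into the previous day, 14 April 2029).
At the standard offset (UTC+09:00), 13:15 UTC + 9h = 22:15 Pelast Standard Time standard time.
The standard-time date in Pelast Standard Time, 14 April 2029, is outside the daylight-saving period (8 October 2028 – 2 March 2029), so Pelast Standard Time is on standard time, UTC+09:00.
13:15 UTC + 9h = 22:15 Pelast Standard Time.

22:15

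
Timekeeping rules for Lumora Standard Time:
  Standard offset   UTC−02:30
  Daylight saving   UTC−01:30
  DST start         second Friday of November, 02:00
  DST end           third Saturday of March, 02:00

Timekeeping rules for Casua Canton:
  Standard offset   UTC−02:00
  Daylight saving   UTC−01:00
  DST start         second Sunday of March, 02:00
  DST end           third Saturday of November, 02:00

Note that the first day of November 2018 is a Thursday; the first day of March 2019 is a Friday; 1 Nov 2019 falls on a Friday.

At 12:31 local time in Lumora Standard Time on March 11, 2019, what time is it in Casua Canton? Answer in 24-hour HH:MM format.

13:01

1 November 2018 is a Thursday, so the first Friday is November 2 and the second is November 9.
1 March 2019 is a Friday, so the first Saturday is March 2 and the third is March 16.
March 11, 2019 falls between 9 November 2018 and 16 March 2019, so daylight saving is in effect and Lumora Standard Time is at UTC−01:30.
12:31 Lumora Standard Time + 1h30m = 14:01 UTC.
1 March 2019 is a Friday, so the first Sunday is March 3 and the second is March 10.
1 November 2019 is a Friday, so the first Saturday is November 2 and the third is November 16.
At the standard offset (UTC−02:00), 14:01 UTC − 2h = 12:01 Casua Canton standard time.
The standard-time date in Casua Canton, March 11, 2019, lies within the daylight-saving period (10 March – 16 November), so Casua Canton is on daylight time, UTC−01:00.
14:01 UTC − 1h = 13:01 Casua Canton.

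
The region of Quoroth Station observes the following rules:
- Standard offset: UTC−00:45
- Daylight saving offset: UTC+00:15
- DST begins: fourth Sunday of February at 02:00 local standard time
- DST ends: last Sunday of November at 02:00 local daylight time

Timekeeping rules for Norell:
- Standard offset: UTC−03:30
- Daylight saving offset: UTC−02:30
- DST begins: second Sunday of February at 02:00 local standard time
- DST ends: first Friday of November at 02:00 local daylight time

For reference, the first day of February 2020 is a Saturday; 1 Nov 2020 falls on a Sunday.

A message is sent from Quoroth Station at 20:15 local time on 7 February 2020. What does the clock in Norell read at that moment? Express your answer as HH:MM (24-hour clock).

17:30

1 February 2020 is a Saturday, so the first Sunday is February 2 and the fourth is February 23.
1 November 2020 is a Sunday, so Sundays fall on 1, 8, 15, 22, 29; the last is November 29.
7 February 2020 is outside the daylight-saving period (23 February – 29 November), so Quoroth Station is on standard time, UTC−00:45.
20:15 Quoroth Station + 0h45m = 21:00 UTC.
1 February 2020 is a Saturday, so the first Sunday is February 2 and the second is February 9.
1 November 2020 is a Sunday, so the first Friday is November 6.
At the standard offset (UTC−03:30), 21:00 UTC − 3h30m = 17:30 Norell standard time.
The standard-time date in Norell, 7 February 2020, does not fall between 9 February and 6 November, so daylight saving is not in effect and Norell is at UTC−03:30.
21:00 UTC − 3h30m = 17:30 Norell.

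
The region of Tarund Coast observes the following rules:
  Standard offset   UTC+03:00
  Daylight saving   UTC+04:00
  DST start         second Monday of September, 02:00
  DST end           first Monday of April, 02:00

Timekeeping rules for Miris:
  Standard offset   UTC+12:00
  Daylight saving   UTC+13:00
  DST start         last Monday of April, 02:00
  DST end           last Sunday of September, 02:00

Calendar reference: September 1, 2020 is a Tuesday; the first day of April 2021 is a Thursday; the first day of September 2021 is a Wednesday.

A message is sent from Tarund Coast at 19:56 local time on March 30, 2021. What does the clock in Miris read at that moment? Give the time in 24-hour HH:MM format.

1 September 2020 is a Tuesday, so the first Monday is September 7 and the second is September 14.
1 April 2021 is a Thursday, so the first Monday is April 5.
Daylight saving runs 14 September 2020 – 5 April 2021; March 30, 2021 is inside that window, so Tarund Coast is at UTC+04:00.
19:56 Tarund Coast − 4h = 15:56 UTC.
1 April 2021 is a Thursday, so Mondays fall on 5, 12, 19, 26; the last is April 26.
1 September 2021 is a Wednesday, so Sundays fall on 5, 12, 19, 26; the last is September 26.
At the standard offset (UTC+12:00), 15:56 UTC + 12h = 03:56 Miris standard time (rolling into the next day, 31 March 2021).
Daylight saving runs 26 April – 26 September; the standard-time date in Miris, March 31, 2021, is outside that window, so Miris is on standard time at UTC+12:00.
15:56 UTC + 12h = 03:56 Miris (rolling into the next day, 31 March 2021).

03:56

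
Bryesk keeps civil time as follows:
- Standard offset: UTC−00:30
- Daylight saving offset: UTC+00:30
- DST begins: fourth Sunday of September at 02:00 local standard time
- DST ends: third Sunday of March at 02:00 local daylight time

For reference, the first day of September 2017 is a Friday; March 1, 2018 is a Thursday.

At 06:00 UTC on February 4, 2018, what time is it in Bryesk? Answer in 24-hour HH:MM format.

1 September 2017 is a Friday, so the first Sunday is September 3 and the fourth is September 24.
1 March 2018 is a Thursday, so the first Sunday is March 4 and the third is March 18.
At the standard offset (UTC−00:30), 06:00 UTC − 0h30m = 05:30 Bryesk standard time.
Daylight saving runs 24 September 2017 – 18 March 2018; the standard-time date in Bryesk, February 4, 2018, is inside that window, so Bryesk is at UTC+00:30.
06:00 UTC + 0h30m = 06:30 local.

06:30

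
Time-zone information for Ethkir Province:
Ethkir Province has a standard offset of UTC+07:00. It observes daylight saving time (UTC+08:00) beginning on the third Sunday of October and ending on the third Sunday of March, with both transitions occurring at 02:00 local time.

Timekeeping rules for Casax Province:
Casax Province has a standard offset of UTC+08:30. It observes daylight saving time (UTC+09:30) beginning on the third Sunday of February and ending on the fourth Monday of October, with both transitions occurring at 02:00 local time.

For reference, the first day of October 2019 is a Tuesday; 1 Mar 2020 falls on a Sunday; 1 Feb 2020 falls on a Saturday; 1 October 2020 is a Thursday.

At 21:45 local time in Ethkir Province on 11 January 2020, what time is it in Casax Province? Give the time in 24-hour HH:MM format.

22:15

1 October 2019 is a Tuesday, so the first Sunday is October 6 and the third is October 20.
1 March 2020 is a Sunday, so the first Sunday is March 1 and the third is March 15.
11 January 2020 falls between 20 October 2019 and 15 March 2020, so daylight saving is in effect and Ethkir Province is at UTC+08:00.
21:45 Ethkir Province − 8h = 13:45 UTC.
1 February 2020 is a Saturday, so the first Sunday is February 2 and the third is February 16.
1 October 2020 is a Thursday, so the first Monday is October 5 and the fourth is October 26.
At the standard offset (UTC+08:30), 13:45 UTC + 8h30m = 22:15 Casax Province standard time.
The standard-time date in Casax Province, 11 January 2020, is outside the daylight-saving period (16 February – 26 October), so Casax Province is on standard time, UTC+08:30.
13:45 UTC + 8h30m = 22:15 Casax Province.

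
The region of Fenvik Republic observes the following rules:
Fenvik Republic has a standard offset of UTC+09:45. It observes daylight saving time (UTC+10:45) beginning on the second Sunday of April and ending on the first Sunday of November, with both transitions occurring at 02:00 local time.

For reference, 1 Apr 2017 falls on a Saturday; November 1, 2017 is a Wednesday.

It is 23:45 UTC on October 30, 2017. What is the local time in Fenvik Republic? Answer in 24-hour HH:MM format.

10:30

1 April 2017 is a Saturday, so the first Sunday is April 2 and the second is April 9.
1 November 2017 is a Wednesday, so the first Sunday is November 5.
At the standard offset (UTC+09:45), 23:45 UTC + 9h45m = 09:30 Fenvik Republic standard time (rolling into the next day, 31 October 2017).
The standard-time date in Fenvik Republic, October 31, 2017, falls between 9 April and 5 November, so daylight saving is in effect and Fenvik Republic is at UTC+10:45.
23:45 UTC + 10h45m = 10:30 local (rolling into the next day, 31 October 2017).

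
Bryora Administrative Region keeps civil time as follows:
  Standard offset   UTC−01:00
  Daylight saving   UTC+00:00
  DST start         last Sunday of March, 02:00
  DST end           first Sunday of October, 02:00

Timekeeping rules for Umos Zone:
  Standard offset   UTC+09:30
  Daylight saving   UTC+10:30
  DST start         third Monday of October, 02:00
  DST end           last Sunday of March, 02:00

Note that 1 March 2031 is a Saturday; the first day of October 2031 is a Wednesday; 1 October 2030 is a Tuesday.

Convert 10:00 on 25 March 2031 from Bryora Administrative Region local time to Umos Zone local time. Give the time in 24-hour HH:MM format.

1 March 2031 is a Saturday, so Sundays fall on 2, 9, 16, 23, 30; the last is March 30.
1 October 2031 is a Wednesday, so the first Sunday is October 5.
25 March 2031 is outside the daylight-saving period (30 March – 5 October), so Bryora Administrative Region is on standard time, UTC−01:00.
10:00 Bryora Administrative Region + 1h = 11:00 UTC.
1 October 2030 is a Tuesday, so the first Monday is October 7 and the third is October 21.
1 March 2031 is a Saturday, so Sundays fall on 2, 9, 16, 23, 30; the last is March 30.
At the standard offset (UTC+09:30), 11:00 UTC + 9h30m = 20:30 Umos Zone standard time.
The standard-time date in Umos Zone, 25 March 2031, falls between 21 October 2030 and 30 March 2031, so daylight saving is in effect and Umos Zone is at UTC+10:30.
11:00 UTC + 10h30m = 21:30 Umos Zone.

21:30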